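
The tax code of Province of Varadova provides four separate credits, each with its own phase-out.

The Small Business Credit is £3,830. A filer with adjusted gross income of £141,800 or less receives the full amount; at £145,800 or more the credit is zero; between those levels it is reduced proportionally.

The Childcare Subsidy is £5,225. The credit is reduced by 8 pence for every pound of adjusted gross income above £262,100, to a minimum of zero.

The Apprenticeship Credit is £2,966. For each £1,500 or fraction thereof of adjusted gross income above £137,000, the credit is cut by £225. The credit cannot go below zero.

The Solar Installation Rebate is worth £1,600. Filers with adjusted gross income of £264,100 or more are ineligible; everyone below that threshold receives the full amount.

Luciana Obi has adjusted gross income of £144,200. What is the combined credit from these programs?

£10,198

Small Business Credit: £144,200 is £2,400 into a £4,000 phase-out range, leaving 1,600/4,000 of the credit: £3,830 × 1,600/4,000 = £1,532.
Childcare Subsidy: £144,200 is at or below the £262,100 threshold, so the full £5,225 applies.
Apprenticeship Credit: income exceeds £137,000 by £7,200, which is 5 full-or-partial £1,500 increments; reduction = 5 × £225 = £1,125, leaving £1,841.
Solar Installation Rebate: £144,200 is below the £264,100 cutoff, so the full £1,600 applies.
Total: £1,532 + £5,225 + £1,841 + £1,600 = £10,198.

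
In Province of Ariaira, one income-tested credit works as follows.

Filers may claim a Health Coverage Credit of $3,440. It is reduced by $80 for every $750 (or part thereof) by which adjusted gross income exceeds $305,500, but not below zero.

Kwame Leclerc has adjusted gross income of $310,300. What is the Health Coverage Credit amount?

$2,880

Health Coverage Credit: income exceeds $305,500 by $4,800, which is 7 full-or-partial $750 increments; reduction = 7 × $80 = $560, leaving $2,880.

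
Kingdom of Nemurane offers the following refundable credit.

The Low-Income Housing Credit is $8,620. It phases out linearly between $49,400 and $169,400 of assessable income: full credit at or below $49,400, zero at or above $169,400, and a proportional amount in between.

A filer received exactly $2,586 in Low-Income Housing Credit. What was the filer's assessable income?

$133,400

$2,586 is 2,586/8,620 of the full $8,620, so 6,034/8,620 of the $120,000 range has been used: income = $49,400 + $120,000 × 6,034/8,620 = $133,400.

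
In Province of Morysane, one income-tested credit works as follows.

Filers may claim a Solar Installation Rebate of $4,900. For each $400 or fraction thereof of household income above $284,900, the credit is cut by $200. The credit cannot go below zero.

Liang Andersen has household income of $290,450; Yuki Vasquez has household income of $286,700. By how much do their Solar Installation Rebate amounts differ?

$1,800

Liang ($290,450): Solar Installation Rebate: income exceeds $284,900 by $5,550, which is 14 full-or-partial $400 increments; reduction = 14 × $200 = $2,800, leaving $2,100.
Yuki ($286,700): Solar Installation Rebate: income exceeds $284,900 by $1,800, which is 5 full-or-partial $400 increments; reduction = 5 × $200 = $1,000, leaving $3,900.
Difference: |$2,100 − $3,900| = $1,800.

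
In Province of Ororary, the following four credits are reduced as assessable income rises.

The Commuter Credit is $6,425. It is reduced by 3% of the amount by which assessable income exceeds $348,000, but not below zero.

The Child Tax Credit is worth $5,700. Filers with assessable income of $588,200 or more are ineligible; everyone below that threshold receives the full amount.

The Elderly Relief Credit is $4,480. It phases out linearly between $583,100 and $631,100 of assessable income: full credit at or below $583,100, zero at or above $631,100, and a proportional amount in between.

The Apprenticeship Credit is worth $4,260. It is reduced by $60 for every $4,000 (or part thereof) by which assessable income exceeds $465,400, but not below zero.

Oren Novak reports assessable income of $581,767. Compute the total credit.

Commuter Credit: 3% of the $233,767 excess over $348,000 is $7,013.01 ≥ base, so the credit is $0.
Child Tax Credit: $581,767 is below the $588,200 cutoff, so the full $5,700 applies.
Elderly Relief Credit: $581,767 is at or below the $583,100 threshold, so the full $4,480 applies.
Apprenticeship Credit: income exceeds $465,400 by $116,367, which is 30 full-or-partial $4,000 increments; reduction = 30 × $60 = $1,800, leaving $2,460.
Total: $0 + $5,700 + $4,480 + $2,460 = $12,640.

$12,640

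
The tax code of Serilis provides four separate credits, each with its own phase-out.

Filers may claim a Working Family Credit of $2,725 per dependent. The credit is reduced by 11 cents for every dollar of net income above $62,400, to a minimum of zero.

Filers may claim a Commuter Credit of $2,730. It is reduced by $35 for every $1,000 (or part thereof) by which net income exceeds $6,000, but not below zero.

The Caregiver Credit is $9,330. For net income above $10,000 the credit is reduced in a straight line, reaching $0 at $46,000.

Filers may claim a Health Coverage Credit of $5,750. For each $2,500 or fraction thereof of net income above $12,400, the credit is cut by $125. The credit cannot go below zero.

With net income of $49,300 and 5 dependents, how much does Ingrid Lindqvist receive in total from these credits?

$18,690

Working Family Credit: base = 5 × $2,725 = $13,625. $49,300 is at or below the $62,400 threshold, so the full $13,625 applies.
Commuter Credit: income exceeds $6,000 by $43,300, which is 44 full-or-partial $1,000 increments; reduction = 44 × $35 = $1,540, leaving $1,190.
Caregiver Credit: $49,300 is at or above $46,000, so the credit is $0.
Health Coverage Credit: income exceeds $12,400 by $36,900, which is 15 full-or-partial $2,500 increments; reduction = 15 × $125 = $1,875, leaving $3,875.
Total: $13,625 + $1,190 + $0 + $3,875 = $18,690.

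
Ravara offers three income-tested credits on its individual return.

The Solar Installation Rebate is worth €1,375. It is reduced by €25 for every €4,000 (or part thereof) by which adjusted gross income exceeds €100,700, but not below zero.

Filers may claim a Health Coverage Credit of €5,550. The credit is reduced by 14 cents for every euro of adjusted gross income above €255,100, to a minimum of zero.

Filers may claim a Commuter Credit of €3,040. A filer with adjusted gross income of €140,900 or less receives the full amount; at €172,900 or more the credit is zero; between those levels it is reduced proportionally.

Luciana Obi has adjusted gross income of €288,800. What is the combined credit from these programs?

€1,007

Solar Installation Rebate: income exceeds €100,700 by €188,100, which is 48 full-or-partial €4,000 increments; reduction = 48 × €25 = €1,200, leaving €175.
Health Coverage Credit: 14% of the €33,700 excess over €255,100 is €4,718; credit = €5,550 − €4,718 = €832.
Commuter Credit: €288,800 is at or above €172,900, so the credit is €0.
Total: €175 + €832 + €0 = €1,007.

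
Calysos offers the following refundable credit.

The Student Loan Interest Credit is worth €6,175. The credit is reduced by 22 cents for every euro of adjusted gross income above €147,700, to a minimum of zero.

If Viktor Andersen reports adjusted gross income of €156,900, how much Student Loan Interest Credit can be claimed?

Student Loan Interest Credit: 22% of the €9,200 excess over €147,700 is €2,024; credit = €6,175 − €2,024 = €4,151.

€4,151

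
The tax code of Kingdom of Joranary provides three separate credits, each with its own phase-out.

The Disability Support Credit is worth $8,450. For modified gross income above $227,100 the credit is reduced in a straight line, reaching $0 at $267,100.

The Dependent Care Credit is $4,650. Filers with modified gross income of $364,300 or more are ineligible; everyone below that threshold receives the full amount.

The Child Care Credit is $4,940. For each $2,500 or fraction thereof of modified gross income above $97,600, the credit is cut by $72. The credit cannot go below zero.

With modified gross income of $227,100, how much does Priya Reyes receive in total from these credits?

Disability Support Credit: $227,100 is at or below the $227,100 threshold, so the full $8,450 applies.
Dependent Care Credit: $227,100 is below the $364,300 cutoff, so the full $4,650 applies.
Child Care Credit: income exceeds $97,600 by $129,500, which is 52 full-or-partial $2,500 increments; reduction = 52 × $72 = $3,744, leaving $1,196.
Total: $8,450 + $4,650 + $1,196 = $14,296.

$14,296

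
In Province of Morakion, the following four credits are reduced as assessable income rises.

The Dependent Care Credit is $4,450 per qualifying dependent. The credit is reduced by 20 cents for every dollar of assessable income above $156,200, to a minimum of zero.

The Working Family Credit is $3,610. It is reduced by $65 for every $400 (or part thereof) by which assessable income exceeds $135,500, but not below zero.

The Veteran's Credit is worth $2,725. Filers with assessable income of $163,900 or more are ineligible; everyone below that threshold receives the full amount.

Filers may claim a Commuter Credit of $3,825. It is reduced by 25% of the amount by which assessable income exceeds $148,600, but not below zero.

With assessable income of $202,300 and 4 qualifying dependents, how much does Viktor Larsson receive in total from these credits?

Dependent Care Credit: base = 4 × $4,450 = $17,800. 20% of the $46,100 excess over $156,200 is $9,220; credit = $17,800 − $9,220 = $8,580.
Working Family Credit: income exceeds $135,500 by $66,800 → 167 increments × $65 = $10,855 ≥ base, so the credit is $0.
Veteran's Credit: $202,300 meets or exceeds the $163,900 cutoff, so the credit is $0.
Commuter Credit: 25% of the $53,700 excess over $148,600 is $13,425 ≥ base, so the credit is $0.
Total: $8,580 + $0 + $0 + $0 = $8,580.

$8,580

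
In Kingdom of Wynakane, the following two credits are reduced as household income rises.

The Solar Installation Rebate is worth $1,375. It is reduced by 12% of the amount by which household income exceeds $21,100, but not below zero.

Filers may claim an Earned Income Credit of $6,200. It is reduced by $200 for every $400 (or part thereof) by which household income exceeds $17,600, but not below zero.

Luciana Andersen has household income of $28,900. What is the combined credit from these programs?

$839

Solar Installation Rebate: 12% of the $7,800 excess over $21,100 is $936; credit = $1,375 − $936 = $439.
Earned Income Credit: income exceeds $17,600 by $11,300, which is 29 full-or-partial $400 increments; reduction = 29 × $200 = $5,800, leaving $400.
Total: $439 + $400 = $839.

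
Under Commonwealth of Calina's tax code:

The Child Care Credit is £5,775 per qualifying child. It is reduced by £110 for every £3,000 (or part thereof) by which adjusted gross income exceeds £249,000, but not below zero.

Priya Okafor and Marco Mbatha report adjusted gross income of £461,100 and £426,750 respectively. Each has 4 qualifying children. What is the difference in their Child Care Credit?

Priya (£461,100): Child Care Credit: base = 4 × £5,775 = £23,100. income exceeds £249,000 by £212,100, which is 71 full-or-partial £3,000 increments; reduction = 71 × £110 = £7,810, leaving £15,290.
Marco (£426,750): Child Care Credit: base = 4 × £5,775 = £23,100. income exceeds £249,000 by £177,750, which is 60 full-or-partial £3,000 increments; reduction = 60 × £110 = £6,600, leaving £16,500.
Difference: |£15,290 − £16,500| = £1,210.

£1,210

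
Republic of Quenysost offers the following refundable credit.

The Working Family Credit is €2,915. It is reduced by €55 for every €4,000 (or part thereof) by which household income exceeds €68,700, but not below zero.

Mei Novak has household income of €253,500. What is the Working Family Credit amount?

Working Family Credit: income exceeds €68,700 by €184,800, which is 47 full-or-partial €4,000 increments; reduction = 47 × €55 = €2,585, leaving €330.

€330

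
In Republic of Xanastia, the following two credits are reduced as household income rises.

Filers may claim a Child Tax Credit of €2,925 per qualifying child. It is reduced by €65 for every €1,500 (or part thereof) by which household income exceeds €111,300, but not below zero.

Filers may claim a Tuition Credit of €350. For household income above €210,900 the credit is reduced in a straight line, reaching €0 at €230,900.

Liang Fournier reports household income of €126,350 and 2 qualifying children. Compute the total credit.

Child Tax Credit: base = 2 × €2,925 = €5,850. income exceeds €111,300 by €15,050, which is 11 full-or-partial €1,500 increments; reduction = 11 × €65 = €715, leaving €5,135.
Tuition Credit: €126,350 is at or below the €210,900 threshold, so the full €350 applies.
Total: €5,135 + €350 = €5,485.

€5,485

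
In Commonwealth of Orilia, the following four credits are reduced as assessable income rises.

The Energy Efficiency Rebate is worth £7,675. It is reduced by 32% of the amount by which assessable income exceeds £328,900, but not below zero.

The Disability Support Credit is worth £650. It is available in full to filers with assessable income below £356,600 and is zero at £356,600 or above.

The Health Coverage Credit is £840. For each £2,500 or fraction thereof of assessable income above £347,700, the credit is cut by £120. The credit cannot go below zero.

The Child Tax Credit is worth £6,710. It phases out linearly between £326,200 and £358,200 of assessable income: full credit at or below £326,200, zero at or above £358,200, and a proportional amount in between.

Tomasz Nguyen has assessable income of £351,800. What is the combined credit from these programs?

£2,939

Energy Efficiency Rebate: 32% of the £22,900 excess over £328,900 is £7,328; credit = £7,675 − £7,328 = £347.
Disability Support Credit: £351,800 is below the £356,600 cutoff, so the full £650 applies.
Health Coverage Credit: income exceeds £347,700 by £4,100, which is 2 full-or-partial £2,500 increments; reduction = 2 × £120 = £240, leaving £600.
Child Tax Credit: £351,800 is £25,600 into a £32,000 phase-out range, leaving 6,400/32,000 of the credit: £6,710 × 6,400/32,000 = £1,342.
Total: £347 + £650 + £600 + £1,342 = £2,939.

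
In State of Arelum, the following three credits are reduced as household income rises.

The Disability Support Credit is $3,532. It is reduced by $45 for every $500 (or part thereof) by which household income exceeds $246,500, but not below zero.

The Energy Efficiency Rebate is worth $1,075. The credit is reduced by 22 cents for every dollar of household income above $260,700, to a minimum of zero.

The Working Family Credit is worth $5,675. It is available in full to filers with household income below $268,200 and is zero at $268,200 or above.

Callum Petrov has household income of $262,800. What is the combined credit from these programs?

$8,335

Disability Support Credit: income exceeds $246,500 by $16,300, which is 33 full-or-partial $500 increments; reduction = 33 × $45 = $1,485, leaving $2,047.
Energy Efficiency Rebate: 22% of the $2,100 excess over $260,700 is $462; credit = $1,075 − $462 = $613.
Working Family Credit: $262,800 is below the $268,200 cutoff, so the full $5,675 applies.
Total: $2,047 + $613 + $5,675 = $8,335.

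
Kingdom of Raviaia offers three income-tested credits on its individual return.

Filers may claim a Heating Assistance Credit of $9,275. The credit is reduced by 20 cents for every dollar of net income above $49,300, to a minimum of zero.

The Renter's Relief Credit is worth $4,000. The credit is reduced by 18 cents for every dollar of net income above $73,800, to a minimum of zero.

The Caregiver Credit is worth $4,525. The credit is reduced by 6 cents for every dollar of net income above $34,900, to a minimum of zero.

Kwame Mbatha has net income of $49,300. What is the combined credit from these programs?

$16,936

Heating Assistance Credit: $49,300 is at or below the $49,300 threshold, so the full $9,275 applies.
Renter's Relief Credit: $49,300 is at or below the $73,800 threshold, so the full $4,000 applies.
Caregiver Credit: 6% of the $14,400 excess over $34,900 is $864; credit = $4,525 − $864 = $3,661.
Total: $9,275 + $4,000 + $3,661 = $16,936.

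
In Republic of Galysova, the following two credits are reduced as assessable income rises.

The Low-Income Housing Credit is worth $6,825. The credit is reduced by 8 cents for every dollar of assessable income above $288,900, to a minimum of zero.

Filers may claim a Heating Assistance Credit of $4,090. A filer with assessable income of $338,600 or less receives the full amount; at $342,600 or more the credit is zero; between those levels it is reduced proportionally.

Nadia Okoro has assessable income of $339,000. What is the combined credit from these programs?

Low-Income Housing Credit: 8% of the $50,100 excess over $288,900 is $4,008; credit = $6,825 − $4,008 = $2,817.
Heating Assistance Credit: $339,000 is $400 into a $4,000 phase-out range, leaving 3,600/4,000 of the credit: $4,090 × 3,600/4,000 = $3,681.
Total: $2,817 + $3,681 = $6,498.

$6,498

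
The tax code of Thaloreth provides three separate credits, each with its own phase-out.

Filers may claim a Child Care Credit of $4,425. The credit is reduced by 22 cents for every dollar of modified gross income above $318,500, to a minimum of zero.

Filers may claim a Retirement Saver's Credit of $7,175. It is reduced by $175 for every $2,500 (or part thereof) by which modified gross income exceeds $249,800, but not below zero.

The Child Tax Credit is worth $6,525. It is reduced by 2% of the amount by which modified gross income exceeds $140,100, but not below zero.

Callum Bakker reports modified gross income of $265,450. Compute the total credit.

Child Care Credit: $265,450 is at or below the $318,500 threshold, so the full $4,425 applies.
Retirement Saver's Credit: income exceeds $249,800 by $15,650, which is 7 full-or-partial $2,500 increments; reduction = 7 × $175 = $1,225, leaving $5,950.
Child Tax Credit: 2% of the $125,350 excess over $140,100 is $2,507; credit = $6,525 − $2,507 = $4,018.
Total: $4,425 + $5,950 + $4,018 = $14,393.

$14,393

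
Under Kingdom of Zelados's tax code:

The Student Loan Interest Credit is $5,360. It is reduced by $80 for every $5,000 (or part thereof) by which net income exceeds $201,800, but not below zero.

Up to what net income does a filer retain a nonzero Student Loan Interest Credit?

$531,800

After 66 increments the reduction is 66 × $80 = $5,280, leaving $80; one more increment wipes it out. Increment 66 ends at excess 66 × $5,000 = $330,000, so the highest qualifying income is $201,800 + $330,000 = $531,800.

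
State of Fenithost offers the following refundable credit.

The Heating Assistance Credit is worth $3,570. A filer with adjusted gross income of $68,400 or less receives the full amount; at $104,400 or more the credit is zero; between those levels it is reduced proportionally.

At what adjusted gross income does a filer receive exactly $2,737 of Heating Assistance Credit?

$76,800

$2,737 is 2,737/3,570 of the full $3,570, so 833/3,570 of the $36,000 range has been used: income = $68,400 + $36,000 × 833/3,570 = $76,800.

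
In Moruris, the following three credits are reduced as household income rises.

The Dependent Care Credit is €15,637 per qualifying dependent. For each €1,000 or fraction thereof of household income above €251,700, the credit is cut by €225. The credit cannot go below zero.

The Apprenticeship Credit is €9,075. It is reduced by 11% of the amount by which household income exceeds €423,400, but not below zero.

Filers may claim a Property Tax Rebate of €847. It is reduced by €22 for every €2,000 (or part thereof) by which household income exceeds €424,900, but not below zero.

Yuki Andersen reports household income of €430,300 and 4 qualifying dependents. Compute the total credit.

Dependent Care Credit: base = 4 × €15,637 = €62,548. income exceeds €251,700 by €178,600, which is 179 full-or-partial €1,000 increments; reduction = 179 × €225 = €40,275, leaving €22,273.
Apprenticeship Credit: 11% of the €6,900 excess over €423,400 is €759; credit = €9,075 − €759 = €8,316.
Property Tax Rebate: income exceeds €424,900 by €5,400, which is 3 full-or-partial €2,000 increments; reduction = 3 × €22 = €66, leaving €781.
Total: €22,273 + €8,316 + €781 = €31,370.

€31,370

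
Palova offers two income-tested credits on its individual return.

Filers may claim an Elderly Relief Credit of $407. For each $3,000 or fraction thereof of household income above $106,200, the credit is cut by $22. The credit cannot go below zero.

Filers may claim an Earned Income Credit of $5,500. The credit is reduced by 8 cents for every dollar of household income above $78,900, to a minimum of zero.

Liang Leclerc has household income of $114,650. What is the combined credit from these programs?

Elderly Relief Credit: income exceeds $106,200 by $8,450, which is 3 full-or-partial $3,000 increments; reduction = 3 × $22 = $66, leaving $341.
Earned Income Credit: 8% of the $35,750 excess over $78,900 is $2,860; credit = $5,500 − $2,860 = $2,640.
Total: $341 + $2,640 = $2,981.

$2,981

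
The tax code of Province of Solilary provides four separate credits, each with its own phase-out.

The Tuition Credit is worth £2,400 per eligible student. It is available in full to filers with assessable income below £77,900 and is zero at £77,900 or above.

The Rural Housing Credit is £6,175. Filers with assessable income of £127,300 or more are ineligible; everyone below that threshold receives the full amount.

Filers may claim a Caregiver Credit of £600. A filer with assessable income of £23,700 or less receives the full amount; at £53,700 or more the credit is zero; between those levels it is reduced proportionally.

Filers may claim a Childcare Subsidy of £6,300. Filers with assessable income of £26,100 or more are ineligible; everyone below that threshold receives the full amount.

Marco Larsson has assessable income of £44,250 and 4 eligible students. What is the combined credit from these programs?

Tuition Credit: base = 4 × £2,400 = £9,600. £44,250 is below the £77,900 cutoff, so the full £9,600 applies.
Rural Housing Credit: £44,250 is below the £127,300 cutoff, so the full £6,175 applies.
Caregiver Credit: £44,250 is £20,550 into a £30,000 phase-out range, leaving 9,450/30,000 of the credit: £600 × 9,450/30,000 = £189.
Childcare Subsidy: £44,250 meets or exceeds the £26,100 cutoff, so the credit is £0.
Total: £9,600 + £6,175 + £189 + £0 = £15,964.

£15,964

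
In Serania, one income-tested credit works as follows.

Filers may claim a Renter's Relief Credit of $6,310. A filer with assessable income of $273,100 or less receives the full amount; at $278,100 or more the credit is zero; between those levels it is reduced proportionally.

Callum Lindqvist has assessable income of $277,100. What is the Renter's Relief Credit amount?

Renter's Relief Credit: $277,100 is $4,000 into a $5,000 phase-out range, leaving 1,000/5,000 of the credit: $6,310 × 1,000/5,000 = $1,262.

$1,262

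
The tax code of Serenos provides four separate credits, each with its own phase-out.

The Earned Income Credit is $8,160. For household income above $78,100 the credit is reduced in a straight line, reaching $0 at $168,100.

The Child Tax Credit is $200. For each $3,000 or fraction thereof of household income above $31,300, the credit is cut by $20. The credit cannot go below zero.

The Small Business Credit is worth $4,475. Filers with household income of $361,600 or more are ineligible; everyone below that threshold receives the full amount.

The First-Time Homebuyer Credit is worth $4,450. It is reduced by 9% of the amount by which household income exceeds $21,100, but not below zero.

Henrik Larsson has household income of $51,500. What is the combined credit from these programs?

Earned Income Credit: $51,500 is at or below the $78,100 threshold, so the full $8,160 applies.
Child Tax Credit: income exceeds $31,300 by $20,200, which is 7 full-or-partial $3,000 increments; reduction = 7 × $20 = $140, leaving $60.
Small Business Credit: $51,500 is below the $361,600 cutoff, so the full $4,475 applies.
First-Time Homebuyer Credit: 9% of the $30,400 excess over $21,100 is $2,736; credit = $4,450 − $2,736 = $1,714.
Total: $8,160 + $60 + $4,475 + $1,714 = $14,409.

$14,409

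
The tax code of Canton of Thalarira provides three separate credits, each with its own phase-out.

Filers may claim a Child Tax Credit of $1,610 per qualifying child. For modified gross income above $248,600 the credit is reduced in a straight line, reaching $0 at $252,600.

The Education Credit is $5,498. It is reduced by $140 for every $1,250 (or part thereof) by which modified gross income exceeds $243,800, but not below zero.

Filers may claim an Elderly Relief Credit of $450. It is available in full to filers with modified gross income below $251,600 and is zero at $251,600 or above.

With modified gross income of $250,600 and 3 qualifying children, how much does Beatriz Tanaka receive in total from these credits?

$7,523

Child Tax Credit: base = 3 × $1,610 = $4,830. $250,600 is $2,000 into a $4,000 phase-out range, leaving 2,000/4,000 of the credit: $4,830 × 2,000/4,000 = $2,415.
Education Credit: income exceeds $243,800 by $6,800, which is 6 full-or-partial $1,250 increments; reduction = 6 × $140 = $840, leaving $4,658.
Elderly Relief Credit: $250,600 is below the $251,600 cutoff, so the full $450 applies.
Total: $2,415 + $4,658 + $450 = $7,523.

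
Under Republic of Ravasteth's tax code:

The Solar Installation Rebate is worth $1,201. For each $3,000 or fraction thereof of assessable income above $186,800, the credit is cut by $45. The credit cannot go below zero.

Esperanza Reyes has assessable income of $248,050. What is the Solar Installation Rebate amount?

Solar Installation Rebate: income exceeds $186,800 by $61,250, which is 21 full-or-partial $3,000 increments; reduction = 21 × $45 = $945, leaving $256.

$256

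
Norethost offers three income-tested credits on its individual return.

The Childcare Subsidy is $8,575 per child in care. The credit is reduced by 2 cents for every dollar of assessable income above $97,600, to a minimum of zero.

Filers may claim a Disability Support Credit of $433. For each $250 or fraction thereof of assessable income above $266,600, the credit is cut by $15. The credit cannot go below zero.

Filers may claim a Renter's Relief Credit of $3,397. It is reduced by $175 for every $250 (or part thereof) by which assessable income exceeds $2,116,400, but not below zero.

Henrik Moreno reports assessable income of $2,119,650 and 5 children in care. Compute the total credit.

$3,556

Childcare Subsidy: base = 5 × $8,575 = $42,875. 2% of the $2,022,050 excess over $97,600 is $40,441; credit = $42,875 − $40,441 = $2,434.
Disability Support Credit: income exceeds $266,600 by $1,853,050 → 7413 increments × $15 = $111,195 ≥ base, so the credit is $0.
Renter's Relief Credit: income exceeds $2,116,400 by $3,250, which is 13 full-or-partial $250 increments; reduction = 13 × $175 = $2,275, leaving $1,122.
Total: $2,434 + $0 + $1,122 = $3,556.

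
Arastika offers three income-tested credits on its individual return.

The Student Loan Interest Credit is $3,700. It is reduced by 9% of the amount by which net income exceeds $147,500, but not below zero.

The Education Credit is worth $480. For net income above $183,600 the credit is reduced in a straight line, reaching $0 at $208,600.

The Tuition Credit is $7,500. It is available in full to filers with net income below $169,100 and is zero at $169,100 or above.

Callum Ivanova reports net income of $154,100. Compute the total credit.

Student Loan Interest Credit: 9% of the $6,600 excess over $147,500 is $594; credit = $3,700 − $594 = $3,106.
Education Credit: $154,100 is at or below the $183,600 threshold, so the full $480 applies.
Tuition Credit: $154,100 is below the $169,100 cutoff, so the full $7,500 applies.
Total: $3,106 + $480 + $7,500 = $11,086.

$11,086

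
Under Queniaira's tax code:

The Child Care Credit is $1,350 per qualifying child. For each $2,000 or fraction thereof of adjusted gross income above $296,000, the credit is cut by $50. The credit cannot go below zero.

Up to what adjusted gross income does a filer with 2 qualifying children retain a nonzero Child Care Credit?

Full credit = 2 × $1,350 = $2,700.
After 53 increments the reduction is 53 × $50 = $2,650, leaving $50; one more increment wipes it out. Increment 53 ends at excess 53 × $2,000 = $106,000, so the highest qualifying income is $296,000 + $106,000 = $402,000.

$402,000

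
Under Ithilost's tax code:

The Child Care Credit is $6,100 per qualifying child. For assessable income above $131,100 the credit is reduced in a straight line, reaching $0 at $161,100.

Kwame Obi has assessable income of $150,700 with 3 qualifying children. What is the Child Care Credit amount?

Child Care Credit: base = 3 × $6,100 = $18,300. $150,700 is $19,600 into a $30,000 phase-out range, leaving 10,400/30,000 of the credit: $18,300 × 10,400/30,000 = $6,344.

$6,344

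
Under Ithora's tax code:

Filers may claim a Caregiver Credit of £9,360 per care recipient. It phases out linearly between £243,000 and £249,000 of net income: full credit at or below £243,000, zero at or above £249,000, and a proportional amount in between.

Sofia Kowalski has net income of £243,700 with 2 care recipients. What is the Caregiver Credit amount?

Caregiver Credit: base = 2 × £9,360 = £18,720. £243,700 is £700 into a £6,000 phase-out range, leaving 5,300/6,000 of the credit: £18,720 × 5,300/6,000 = £16,536.

£16,536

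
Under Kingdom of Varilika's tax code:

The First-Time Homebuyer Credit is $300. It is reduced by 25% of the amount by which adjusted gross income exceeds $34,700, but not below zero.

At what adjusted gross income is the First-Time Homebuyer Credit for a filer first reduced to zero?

$35,900

The credit falls by 25% of each dollar above $34,700, so it reaches zero when the excess is $300 / 25% = $1,200: income = $34,700 + $1,200 = $35,900.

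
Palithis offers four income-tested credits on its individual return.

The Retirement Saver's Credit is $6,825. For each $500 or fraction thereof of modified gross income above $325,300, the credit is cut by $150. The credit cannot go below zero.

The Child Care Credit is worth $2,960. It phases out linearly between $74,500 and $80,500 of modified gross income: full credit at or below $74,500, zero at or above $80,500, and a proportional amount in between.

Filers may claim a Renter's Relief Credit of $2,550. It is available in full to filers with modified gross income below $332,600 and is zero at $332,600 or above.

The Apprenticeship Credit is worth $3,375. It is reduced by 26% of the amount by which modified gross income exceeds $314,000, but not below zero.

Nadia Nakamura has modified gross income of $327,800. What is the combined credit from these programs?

$8,625

Retirement Saver's Credit: income exceeds $325,300 by $2,500, which is 5 full-or-partial $500 increments; reduction = 5 × $150 = $750, leaving $6,075.
Child Care Credit: $327,800 is at or above $80,500, so the credit is $0.
Renter's Relief Credit: $327,800 is below the $332,600 cutoff, so the full $2,550 applies.
Apprenticeship Credit: 26% of the $13,800 excess over $314,000 is $3,588 ≥ base, so the credit is $0.
Total: $6,075 + $0 + $2,550 + $0 = $8,625.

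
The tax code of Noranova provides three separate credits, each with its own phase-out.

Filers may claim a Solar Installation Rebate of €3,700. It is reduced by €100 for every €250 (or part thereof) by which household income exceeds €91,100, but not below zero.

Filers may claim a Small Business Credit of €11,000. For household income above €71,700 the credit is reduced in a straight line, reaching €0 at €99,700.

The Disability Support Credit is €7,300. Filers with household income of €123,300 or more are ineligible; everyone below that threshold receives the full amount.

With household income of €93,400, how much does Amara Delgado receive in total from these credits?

€12,475

Solar Installation Rebate: income exceeds €91,100 by €2,300, which is 10 full-or-partial €250 increments; reduction = 10 × €100 = €1,000, leaving €2,700.
Small Business Credit: €93,400 is €21,700 into a €28,000 phase-out range, leaving 6,300/28,000 of the credit: €11,000 × 6,300/28,000 = €2,475.
Disability Support Credit: €93,400 is below the €123,300 cutoff, so the full €7,300 applies.
Total: €2,700 + €2,475 + €7,300 = €12,475.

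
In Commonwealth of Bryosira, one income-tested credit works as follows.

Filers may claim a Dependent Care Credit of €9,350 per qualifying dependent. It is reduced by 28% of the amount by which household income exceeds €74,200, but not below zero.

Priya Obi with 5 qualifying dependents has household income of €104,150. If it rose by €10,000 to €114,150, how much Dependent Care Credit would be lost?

€2,800

At €104,150 — base = 5 × €9,350 = €46,750. 28% of the €29,950 excess over €74,200 is €8,386; credit = €46,750 − €8,386 = €38,364.
At €114,150 — base = 5 × €9,350 = €46,750. 28% of the €39,950 excess over €74,200 is €11,186; credit = €46,750 − €11,186 = €35,564.
Lost: €38,364 − €35,564 = €2,800.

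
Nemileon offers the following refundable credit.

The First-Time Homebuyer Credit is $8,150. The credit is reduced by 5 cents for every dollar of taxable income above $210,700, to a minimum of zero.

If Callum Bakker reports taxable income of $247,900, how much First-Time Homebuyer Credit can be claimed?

First-Time Homebuyer Credit: 5% of the $37,200 excess over $210,700 is $1,860; credit = $8,150 − $1,860 = $6,290.

$6,290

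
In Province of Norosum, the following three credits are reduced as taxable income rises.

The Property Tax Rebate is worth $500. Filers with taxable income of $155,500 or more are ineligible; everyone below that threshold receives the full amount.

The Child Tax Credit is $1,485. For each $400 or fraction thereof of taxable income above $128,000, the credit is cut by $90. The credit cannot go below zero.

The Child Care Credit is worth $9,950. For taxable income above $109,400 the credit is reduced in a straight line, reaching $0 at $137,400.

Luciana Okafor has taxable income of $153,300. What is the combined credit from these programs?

$500

Property Tax Rebate: $153,300 is below the $155,500 cutoff, so the full $500 applies.
Child Tax Credit: income exceeds $128,000 by $25,300 → 64 increments × $90 = $5,760 ≥ base, so the credit is $0.
Child Care Credit: $153,300 is at or above $137,400, so the credit is $0.
Total: $500 + $0 + $0 = $500.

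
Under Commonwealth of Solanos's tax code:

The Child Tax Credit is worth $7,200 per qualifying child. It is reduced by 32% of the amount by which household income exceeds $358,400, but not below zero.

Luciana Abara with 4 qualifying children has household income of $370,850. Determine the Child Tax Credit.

$24,816

Child Tax Credit: base = 4 × $7,200 = $28,800. 32% of the $12,450 excess over $358,400 is $3,984; credit = $28,800 − $3,984 = $24,816.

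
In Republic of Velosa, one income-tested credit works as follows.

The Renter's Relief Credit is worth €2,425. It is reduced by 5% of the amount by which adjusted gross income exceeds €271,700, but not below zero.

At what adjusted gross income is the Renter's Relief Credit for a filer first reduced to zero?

€320,200

The credit falls by 5% of each euro above €271,700, so it reaches zero when the excess is €2,425 / 5% = €48,500: income = €271,700 + €48,500 = €320,200.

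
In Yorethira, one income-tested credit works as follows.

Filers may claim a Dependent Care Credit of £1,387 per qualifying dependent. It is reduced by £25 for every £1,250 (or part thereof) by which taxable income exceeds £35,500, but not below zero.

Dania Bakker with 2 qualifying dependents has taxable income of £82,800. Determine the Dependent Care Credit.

£1,824

Dependent Care Credit: base = 2 × £1,387 = £2,774. income exceeds £35,500 by £47,300, which is 38 full-or-partial £1,250 increments; reduction = 38 × £25 = £950, leaving £1,824.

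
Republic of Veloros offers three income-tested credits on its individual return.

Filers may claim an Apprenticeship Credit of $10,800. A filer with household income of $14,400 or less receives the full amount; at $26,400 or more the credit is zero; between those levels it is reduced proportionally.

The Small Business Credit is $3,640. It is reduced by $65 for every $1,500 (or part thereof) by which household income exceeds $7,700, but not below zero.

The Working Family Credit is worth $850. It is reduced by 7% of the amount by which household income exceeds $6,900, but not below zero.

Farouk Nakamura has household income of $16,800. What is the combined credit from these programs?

Apprenticeship Credit: $16,800 is $2,400 into a $12,000 phase-out range, leaving 9,600/12,000 of the credit: $10,800 × 9,600/12,000 = $8,640.
Small Business Credit: income exceeds $7,700 by $9,100, which is 7 full-or-partial $1,500 increments; reduction = 7 × $65 = $455, leaving $3,185.
Working Family Credit: 7% of the $9,900 excess over $6,900 is $693; credit = $850 − $693 = $157.
Total: $8,640 + $3,185 + $157 = $11,982.

$11,982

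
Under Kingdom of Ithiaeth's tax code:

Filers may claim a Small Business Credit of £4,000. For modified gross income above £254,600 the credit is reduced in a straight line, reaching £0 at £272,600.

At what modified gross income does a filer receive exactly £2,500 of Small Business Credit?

£261,350

£2,500 is 2,500/4,000 of the full £4,000, so 1,500/4,000 of the £18,000 range has been used: income = £254,600 + £18,000 × 1,500/4,000 = £261,350.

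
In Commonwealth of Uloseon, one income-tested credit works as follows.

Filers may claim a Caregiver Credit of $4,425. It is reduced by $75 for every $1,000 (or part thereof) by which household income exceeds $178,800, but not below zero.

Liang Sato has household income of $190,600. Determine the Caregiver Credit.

Caregiver Credit: income exceeds $178,800 by $11,800, which is 12 full-or-partial $1,000 increments; reduction = 12 × $75 = $900, leaving $3,525.

$3,525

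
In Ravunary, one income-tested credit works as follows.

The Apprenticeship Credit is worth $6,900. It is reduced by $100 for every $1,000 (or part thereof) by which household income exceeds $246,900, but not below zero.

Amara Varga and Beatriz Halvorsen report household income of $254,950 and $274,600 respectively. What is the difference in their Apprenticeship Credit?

Amara ($254,950): Apprenticeship Credit: income exceeds $246,900 by $8,050, which is 9 full-or-partial $1,000 increments; reduction = 9 × $100 = $900, leaving $6,000.
Beatriz ($274,600): Apprenticeship Credit: income exceeds $246,900 by $27,700, which is 28 full-or-partial $1,000 increments; reduction = 28 × $100 = $2,800, leaving $4,100.
Difference: |$6,000 − $4,100| = $1,900.

$1,900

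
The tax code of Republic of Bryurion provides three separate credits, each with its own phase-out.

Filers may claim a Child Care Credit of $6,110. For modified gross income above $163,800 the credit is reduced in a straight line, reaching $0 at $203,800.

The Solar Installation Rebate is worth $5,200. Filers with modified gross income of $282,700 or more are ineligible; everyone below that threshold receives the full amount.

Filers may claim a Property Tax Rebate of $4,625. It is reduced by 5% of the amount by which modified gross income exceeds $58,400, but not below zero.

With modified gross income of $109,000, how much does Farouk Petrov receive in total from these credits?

Child Care Credit: $109,000 is at or below the $163,800 threshold, so the full $6,110 applies.
Solar Installation Rebate: $109,000 is below the $282,700 cutoff, so the full $5,200 applies.
Property Tax Rebate: 5% of the $50,600 excess over $58,400 is $2,530; credit = $4,625 − $2,530 = $2,095.
Total: $6,110 + $5,200 + $2,095 = $13,405.

$13,405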